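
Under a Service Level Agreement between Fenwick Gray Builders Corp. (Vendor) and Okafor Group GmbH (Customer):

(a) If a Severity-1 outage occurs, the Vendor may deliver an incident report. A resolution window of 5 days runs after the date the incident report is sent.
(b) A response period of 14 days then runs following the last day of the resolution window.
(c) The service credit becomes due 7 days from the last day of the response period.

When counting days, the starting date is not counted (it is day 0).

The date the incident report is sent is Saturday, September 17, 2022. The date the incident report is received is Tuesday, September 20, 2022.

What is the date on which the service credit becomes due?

The last day of the resolution window: September 17, 2022 + 5 days = September 22, 2022.
Adding 14 calendar days to September 22, 2022 gives October 6, 2022, which is the last day of the response period.
The date on which the service credit becomes due: 7 calendar days after October 6, 2022 is October 13, 2022.

October 13, 2022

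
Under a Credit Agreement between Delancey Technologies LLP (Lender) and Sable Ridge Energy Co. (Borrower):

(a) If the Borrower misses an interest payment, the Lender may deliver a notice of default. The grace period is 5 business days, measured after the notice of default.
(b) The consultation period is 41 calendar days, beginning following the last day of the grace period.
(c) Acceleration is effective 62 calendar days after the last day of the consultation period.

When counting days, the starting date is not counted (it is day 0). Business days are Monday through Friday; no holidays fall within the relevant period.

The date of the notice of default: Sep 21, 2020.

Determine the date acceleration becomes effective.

Jan 9, 2021

The last day of the grace period: counting 5 business days from Monday, Sep 21, 2020 (Sep 22, Sep 23, Sep 24, Sep 25, Sep 28, skipping weekends) reaches Monday, Sep 28, 2020.
Adding 41 calendar days to Sep 28, 2020 gives Nov 8, 2020, which is the last day of the consultation period.
The date acceleration becomes effective: Nov 8, 2020 + 62 days = Jan 9, 2021.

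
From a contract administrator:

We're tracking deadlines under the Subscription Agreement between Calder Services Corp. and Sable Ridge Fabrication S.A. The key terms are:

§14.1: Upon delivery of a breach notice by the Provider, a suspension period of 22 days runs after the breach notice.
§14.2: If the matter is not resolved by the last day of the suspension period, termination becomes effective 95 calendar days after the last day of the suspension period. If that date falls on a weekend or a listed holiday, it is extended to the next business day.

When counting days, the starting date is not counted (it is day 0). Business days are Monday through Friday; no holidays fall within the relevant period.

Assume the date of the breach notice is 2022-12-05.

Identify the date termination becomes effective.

2023-04-03

Adding 22 calendar days to 2022-12-05 gives 2022-12-27, which is the last day of the suspension period.
Adding 95 calendar days to 2022-12-27 gives 2023-04-01, which is the date termination becomes effective. That falls on a Saturday, so it rolls to the next business day, Monday, 2023-04-03.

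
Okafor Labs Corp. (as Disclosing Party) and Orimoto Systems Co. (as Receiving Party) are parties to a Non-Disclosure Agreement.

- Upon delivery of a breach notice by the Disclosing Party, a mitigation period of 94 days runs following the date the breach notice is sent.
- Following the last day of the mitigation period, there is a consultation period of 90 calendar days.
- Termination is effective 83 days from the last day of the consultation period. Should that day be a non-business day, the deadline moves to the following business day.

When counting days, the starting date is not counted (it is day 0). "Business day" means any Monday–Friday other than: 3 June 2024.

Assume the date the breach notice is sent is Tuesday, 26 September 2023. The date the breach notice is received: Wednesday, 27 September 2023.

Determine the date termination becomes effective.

The last day of the mitigation period: 26 September 2023 + 94 days = 29 December 2023.
The last day of the consultation period: 29 December 2023 + 90 days = 28 March 2024.
The date termination becomes effective: 83 calendar days after 28 March 2024 is 19 June 2024. 19 June 2024 is a Wednesday and is not a listed holiday, so no roll-forward applies.

19 June 2024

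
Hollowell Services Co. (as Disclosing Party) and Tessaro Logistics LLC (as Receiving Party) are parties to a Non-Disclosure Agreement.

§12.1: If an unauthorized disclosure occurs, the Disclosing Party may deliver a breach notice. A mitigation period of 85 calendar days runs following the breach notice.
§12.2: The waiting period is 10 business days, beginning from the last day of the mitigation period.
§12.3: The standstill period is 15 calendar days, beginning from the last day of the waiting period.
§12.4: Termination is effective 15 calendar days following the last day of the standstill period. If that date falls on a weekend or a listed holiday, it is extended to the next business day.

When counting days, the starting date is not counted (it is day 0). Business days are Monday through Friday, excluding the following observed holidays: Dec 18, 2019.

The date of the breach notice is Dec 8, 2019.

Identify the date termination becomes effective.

Apr 15, 2020

Adding 85 calendar days to Dec 8, 2019 gives Mar 2, 2020, which is the last day of the mitigation period.
The last day of the waiting period: 10 business days after Monday, Mar 2, 2020, skipping weekends — Mar 3, Mar 4, Mar 5, Mar 6, Mar 9, Mar 10, Mar 11, Mar 12, Mar 13, Mar 16 — lands on Monday, Mar 16, 2020.
The last day of the standstill period: 15 calendar days after Mar 16, 2020 is Mar 31, 2020.
The date termination becomes effective: Mar 31, 2020 + 15 days = Apr 15, 2020. Apr 15, 2020 is a Wednesday and is not a listed holiday, so no roll-forward applies.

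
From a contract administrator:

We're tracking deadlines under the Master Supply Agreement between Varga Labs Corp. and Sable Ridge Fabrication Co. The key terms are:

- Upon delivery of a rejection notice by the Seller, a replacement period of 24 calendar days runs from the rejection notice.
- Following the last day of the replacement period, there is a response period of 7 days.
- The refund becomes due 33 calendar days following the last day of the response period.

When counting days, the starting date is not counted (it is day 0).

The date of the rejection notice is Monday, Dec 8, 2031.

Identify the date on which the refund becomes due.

Feb 10, 2032

The last day of the replacement period: 24 calendar days after Dec 8, 2031 is Jan 1, 2032.
The last day of the response period: 7 calendar days after Jan 1, 2032 is Jan 8, 2032.
The date on which the refund becomes due: Jan 8, 2032 + 33 days = Feb 10, 2032.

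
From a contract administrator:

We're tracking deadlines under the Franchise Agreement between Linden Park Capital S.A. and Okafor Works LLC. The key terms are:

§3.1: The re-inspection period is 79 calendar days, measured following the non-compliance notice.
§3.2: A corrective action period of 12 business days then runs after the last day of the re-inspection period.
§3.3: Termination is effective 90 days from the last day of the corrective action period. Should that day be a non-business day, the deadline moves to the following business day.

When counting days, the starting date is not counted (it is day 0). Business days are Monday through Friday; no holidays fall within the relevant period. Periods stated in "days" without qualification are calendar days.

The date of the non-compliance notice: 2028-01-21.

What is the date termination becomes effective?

2028-07-24

Adding 79 calendar days to 2028-01-21 gives 2028-04-09, which is the last day of the re-inspection period.
The last day of the corrective action period: counting 12 business days from Sunday, 2028-04-09 (Apr 10, Apr 11, Apr 12, Apr 13, …, Apr 21, Apr 24, Apr 25, skipping weekends) reaches Tuesday, 2028-04-25.
Adding 90 calendar days to 2028-04-25 gives 2028-07-24, which is the date termination becomes effective. 2028-07-24 is a Monday, so no roll-forward applies.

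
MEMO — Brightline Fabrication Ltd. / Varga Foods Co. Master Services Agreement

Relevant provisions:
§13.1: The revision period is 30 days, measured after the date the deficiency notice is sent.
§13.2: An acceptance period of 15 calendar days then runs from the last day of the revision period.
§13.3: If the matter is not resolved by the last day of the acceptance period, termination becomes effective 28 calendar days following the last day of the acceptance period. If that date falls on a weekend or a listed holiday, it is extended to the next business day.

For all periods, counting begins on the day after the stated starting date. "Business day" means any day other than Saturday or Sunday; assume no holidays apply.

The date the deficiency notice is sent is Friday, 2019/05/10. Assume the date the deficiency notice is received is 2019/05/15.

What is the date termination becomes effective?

2019/07/22

The last day of the revision period: 2019/05/10 + 30 days = 2019/06/09.
Adding 15 calendar days to 2019/06/09 gives 2019/06/24, which is the last day of the acceptance period.
The date termination becomes effective: 2019/06/24 + 28 days = 2019/07/22. 2019/07/22 is a Monday, so no roll-forward applies.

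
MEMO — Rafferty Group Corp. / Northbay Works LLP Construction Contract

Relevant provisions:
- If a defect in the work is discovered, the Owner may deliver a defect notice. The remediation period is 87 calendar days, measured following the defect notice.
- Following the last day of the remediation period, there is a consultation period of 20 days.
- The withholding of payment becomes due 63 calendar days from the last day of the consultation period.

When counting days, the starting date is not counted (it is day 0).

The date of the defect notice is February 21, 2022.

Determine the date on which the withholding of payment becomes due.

The last day of the remediation period: 87 calendar days after February 21, 2022 is May 19, 2022.
The last day of the consultation period: May 19, 2022 + 20 days = June 8, 2022.
Adding 63 calendar days to June 8, 2022 gives August 10, 2022, which is the date on which the withholding of payment becomes due.

August 10, 2022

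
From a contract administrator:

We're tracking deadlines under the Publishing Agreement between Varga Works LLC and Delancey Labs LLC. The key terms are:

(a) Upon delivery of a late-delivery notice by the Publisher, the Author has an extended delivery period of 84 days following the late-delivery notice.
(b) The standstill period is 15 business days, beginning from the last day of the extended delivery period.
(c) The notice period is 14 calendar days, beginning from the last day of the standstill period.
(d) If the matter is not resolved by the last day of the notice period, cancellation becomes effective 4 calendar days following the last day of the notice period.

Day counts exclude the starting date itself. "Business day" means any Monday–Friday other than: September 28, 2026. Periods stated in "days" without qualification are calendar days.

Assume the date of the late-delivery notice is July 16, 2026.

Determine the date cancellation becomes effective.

November 16, 2026

The last day of the extended delivery period: July 16, 2026 + 84 days = October 8, 2026.
From Thursday, October 8, 2026, 15 business days (Oct 9, Oct 12, Oct 13, Oct 14, …, Oct 27, Oct 28, Oct 29, skipping weekends) brings us to Thursday, October 29, 2026, which is the last day of the standstill period.
The last day of the notice period: 14 calendar days after October 29, 2026 is November 12, 2026.
The date cancellation becomes effective: 4 calendar days after November 12, 2026 is November 16, 2026.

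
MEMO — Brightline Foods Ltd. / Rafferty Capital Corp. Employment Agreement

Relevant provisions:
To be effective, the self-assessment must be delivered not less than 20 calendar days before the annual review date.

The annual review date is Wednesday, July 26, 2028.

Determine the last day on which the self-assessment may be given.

July 6, 2028

July 26, 2028 minus 20 days is July 6, 2028.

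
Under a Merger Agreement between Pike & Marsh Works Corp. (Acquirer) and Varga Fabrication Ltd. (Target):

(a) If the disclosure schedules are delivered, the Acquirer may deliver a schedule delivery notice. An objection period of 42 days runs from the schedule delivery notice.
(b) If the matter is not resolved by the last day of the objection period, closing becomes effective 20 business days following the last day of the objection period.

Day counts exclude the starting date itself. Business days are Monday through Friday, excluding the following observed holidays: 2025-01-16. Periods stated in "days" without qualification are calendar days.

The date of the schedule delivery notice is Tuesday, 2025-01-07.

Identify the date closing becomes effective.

2025-03-18

The last day of the objection period: 42 calendar days after 2025-01-07 is 2025-02-18.
From Tuesday, 2025-02-18, 20 business days (Feb 19, Feb 20, Feb 21, Feb 24, …, Mar 14, Mar 17, Mar 18, skipping weekends) brings us to Tuesday, 2025-03-18, which is the date closing becomes effective.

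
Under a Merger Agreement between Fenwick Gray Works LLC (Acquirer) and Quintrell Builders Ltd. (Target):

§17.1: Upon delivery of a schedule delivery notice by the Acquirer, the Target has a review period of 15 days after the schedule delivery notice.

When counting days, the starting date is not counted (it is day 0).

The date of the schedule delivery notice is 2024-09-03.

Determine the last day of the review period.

2024-09-18

The last day of the review period: 15 calendar days after 2024-09-03 is 2024-09-18.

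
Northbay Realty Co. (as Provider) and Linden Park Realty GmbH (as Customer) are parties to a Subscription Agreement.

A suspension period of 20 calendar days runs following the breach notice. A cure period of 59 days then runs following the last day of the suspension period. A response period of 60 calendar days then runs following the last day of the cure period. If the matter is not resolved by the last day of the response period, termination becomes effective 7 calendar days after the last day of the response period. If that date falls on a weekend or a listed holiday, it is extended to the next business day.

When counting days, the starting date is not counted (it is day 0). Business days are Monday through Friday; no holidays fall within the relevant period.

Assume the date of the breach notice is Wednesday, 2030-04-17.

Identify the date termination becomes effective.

Adding 20 calendar days to 2030-04-17 gives 2030-05-07, which is the last day of the suspension period.
The last day of the cure period: 59 calendar days after 2030-05-07 is 2030-07-05.
The last day of the response period: 2030-07-05 + 60 days = 2030-09-03.
Adding 7 calendar days to 2030-09-03 gives 2030-09-10, which is the date termination becomes effective. 2030-09-10 is a Tuesday, so no roll-forward applies.

2030-09-10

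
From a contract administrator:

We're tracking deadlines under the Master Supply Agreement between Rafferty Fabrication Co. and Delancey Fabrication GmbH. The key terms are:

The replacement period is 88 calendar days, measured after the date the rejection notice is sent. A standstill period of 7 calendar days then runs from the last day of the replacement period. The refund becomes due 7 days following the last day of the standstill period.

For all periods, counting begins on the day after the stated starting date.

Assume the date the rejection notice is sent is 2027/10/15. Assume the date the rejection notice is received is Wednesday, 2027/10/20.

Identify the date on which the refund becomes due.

The last day of the replacement period: 88 calendar days after 2027/10/15 is 2028/01/11.
Adding 7 calendar days to 2028/01/11 gives 2028/01/18, which is the last day of the standstill period.
Adding 7 calendar days to 2028/01/18 gives 2028/01/25, which is the date on which the refund becomes due.

2028/01/25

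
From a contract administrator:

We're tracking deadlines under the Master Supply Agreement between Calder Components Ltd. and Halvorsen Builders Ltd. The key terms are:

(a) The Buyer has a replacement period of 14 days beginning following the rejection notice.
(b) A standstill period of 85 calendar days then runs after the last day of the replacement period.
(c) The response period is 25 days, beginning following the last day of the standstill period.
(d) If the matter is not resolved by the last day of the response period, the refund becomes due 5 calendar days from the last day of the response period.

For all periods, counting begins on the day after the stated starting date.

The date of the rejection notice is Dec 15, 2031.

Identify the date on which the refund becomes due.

Adding 14 calendar days to Dec 15, 2031 gives Dec 29, 2031, which is the last day of the replacement period.
The last day of the standstill period: Dec 29, 2031 + 85 days = Mar 23, 2032.
The last day of the response period: 25 calendar days after Mar 23, 2032 is Apr 17, 2032.
The date on which the refund becomes due: Apr 17, 2032 + 5 days = Apr 22, 2032.

Apr 22, 2032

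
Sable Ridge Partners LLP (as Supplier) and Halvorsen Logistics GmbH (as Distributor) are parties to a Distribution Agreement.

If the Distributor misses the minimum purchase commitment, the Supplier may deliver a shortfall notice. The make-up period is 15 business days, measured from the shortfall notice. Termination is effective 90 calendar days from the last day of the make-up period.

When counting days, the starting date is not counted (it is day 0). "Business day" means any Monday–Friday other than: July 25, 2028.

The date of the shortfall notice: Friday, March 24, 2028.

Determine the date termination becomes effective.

July 13, 2028

From Friday, March 24, 2028, 15 business days (Mar 27, Mar 28, Mar 29, Mar 30, …, Apr 12, Apr 13, Apr 14, skipping weekends) brings us to Friday, April 14, 2028, which is the last day of the make-up period.
The date termination becomes effective: 90 calendar days after April 14, 2028 is July 13, 2028.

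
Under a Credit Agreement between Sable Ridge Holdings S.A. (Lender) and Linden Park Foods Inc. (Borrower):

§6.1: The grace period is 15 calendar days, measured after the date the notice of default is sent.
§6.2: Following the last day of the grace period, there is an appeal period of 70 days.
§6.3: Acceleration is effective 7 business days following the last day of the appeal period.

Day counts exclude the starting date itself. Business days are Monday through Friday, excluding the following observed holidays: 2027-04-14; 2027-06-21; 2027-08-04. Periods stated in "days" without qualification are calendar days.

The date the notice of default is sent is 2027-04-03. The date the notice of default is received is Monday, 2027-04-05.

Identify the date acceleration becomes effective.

The last day of the grace period: 15 calendar days after 2027-04-03 is 2027-04-18.
Adding 70 calendar days to 2027-04-18 gives 2027-06-27, which is the last day of the appeal period.
The date acceleration becomes effective: counting 7 business days from Sunday, 2027-06-27 (Jun 28, Jun 29, Jun 30, Jul 1, Jul 2, Jul 5, Jul 6, skipping weekends) reaches Tuesday, 2027-07-06.

2027-07-06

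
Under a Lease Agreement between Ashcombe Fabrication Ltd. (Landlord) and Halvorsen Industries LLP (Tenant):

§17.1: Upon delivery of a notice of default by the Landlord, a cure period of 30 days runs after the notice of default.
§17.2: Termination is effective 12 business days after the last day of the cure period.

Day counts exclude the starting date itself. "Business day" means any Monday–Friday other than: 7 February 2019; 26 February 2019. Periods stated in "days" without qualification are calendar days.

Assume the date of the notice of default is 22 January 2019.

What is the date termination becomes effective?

12 March 2019

The last day of the cure period: 22 January 2019 + 30 days = 21 February 2019.
The date termination becomes effective: 12 business days after Thursday, 21 February 2019, skipping weekends and the listed holiday on Feb 26 — Feb 22, Feb 25, Feb 27, Feb 28, …, Mar 8, Mar 11, Mar 12 — lands on Tuesday, 12 March 2019.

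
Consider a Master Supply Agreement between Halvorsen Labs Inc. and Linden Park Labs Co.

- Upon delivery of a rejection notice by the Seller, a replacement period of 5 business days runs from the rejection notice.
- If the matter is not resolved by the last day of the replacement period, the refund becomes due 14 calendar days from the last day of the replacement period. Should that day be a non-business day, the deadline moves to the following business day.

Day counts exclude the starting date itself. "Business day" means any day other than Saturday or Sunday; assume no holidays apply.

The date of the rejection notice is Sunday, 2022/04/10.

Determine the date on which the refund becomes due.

The last day of the replacement period: counting 5 business days from Sunday, 2022/04/10 (Apr 11, Apr 12, Apr 13, Apr 14, Apr 15, skipping weekends) reaches Friday, 2022/04/15.
The date on which the refund becomes due: 2022/04/15 + 14 days = 2022/04/29. 2022/04/29 is a Friday, so no roll-forward applies.

2022/04/29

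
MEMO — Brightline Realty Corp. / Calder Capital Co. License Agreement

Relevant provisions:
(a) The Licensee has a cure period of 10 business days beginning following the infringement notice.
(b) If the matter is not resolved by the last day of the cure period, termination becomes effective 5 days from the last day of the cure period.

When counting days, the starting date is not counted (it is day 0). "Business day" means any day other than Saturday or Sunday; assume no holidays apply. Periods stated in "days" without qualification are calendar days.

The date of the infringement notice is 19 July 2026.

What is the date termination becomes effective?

From Sunday, 19 July 2026, 10 business days (Jul 20, Jul 21, Jul 22, Jul 23, Jul 24, Jul 27, Jul 28, Jul 29, Jul 30, Jul 31, skipping weekends) brings us to Friday, 31 July 2026, which is the last day of the cure period.
Adding 5 calendar days to 31 July 2026 gives 5 August 2026, which is the date termination becomes effective.

5 August 2026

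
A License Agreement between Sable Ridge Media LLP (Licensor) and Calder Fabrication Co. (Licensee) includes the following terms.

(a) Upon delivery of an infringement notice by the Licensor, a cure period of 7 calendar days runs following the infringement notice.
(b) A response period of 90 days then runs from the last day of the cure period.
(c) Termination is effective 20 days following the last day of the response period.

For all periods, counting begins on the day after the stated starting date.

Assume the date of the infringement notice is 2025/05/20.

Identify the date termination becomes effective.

2025/09/14

The last day of the cure period: 7 calendar days after 2025/05/20 is 2025/05/27.
The last day of the response period: 2025/05/27 + 90 days = 2025/08/25.
The date termination becomes effective: 2025/08/25 + 20 days = 2025/09/14.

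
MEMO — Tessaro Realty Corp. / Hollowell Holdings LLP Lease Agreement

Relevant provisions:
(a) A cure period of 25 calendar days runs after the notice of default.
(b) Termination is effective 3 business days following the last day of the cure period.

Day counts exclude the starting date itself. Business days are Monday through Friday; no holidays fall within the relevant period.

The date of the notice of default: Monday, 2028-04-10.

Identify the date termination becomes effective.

2028-05-10

Adding 25 calendar days to 2028-04-10 gives 2028-05-05, which is the last day of the cure period.
The date termination becomes effective: counting 3 business days from Friday, 2028-05-05 (May 8, May 9, May 10, skipping weekends) reaches Wednesday, 2028-05-10.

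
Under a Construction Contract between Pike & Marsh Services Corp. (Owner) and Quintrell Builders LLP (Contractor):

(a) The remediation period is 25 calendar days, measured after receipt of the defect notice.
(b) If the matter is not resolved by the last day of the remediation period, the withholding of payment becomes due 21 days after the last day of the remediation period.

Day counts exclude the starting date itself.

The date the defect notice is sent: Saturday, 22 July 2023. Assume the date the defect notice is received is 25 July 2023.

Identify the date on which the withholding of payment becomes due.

Adding 25 calendar days to 25 July 2023 gives 19 August 2023, which is the last day of the remediation period.
Adding 21 calendar days to 19 August 2023 gives 9 September 2023, which is the date on which the withholding of payment becomes due.

9 September 2023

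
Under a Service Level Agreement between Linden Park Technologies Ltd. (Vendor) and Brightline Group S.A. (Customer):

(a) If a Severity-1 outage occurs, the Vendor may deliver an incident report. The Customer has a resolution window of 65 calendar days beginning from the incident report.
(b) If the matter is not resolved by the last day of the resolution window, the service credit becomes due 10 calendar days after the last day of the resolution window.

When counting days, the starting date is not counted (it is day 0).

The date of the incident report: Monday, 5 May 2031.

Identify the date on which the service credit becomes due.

19 July 2031

The last day of the resolution window: 5 May 2031 + 65 days = 9 July 2031.
The date on which the service credit becomes due: 9 July 2031 + 10 days = 19 July 2031.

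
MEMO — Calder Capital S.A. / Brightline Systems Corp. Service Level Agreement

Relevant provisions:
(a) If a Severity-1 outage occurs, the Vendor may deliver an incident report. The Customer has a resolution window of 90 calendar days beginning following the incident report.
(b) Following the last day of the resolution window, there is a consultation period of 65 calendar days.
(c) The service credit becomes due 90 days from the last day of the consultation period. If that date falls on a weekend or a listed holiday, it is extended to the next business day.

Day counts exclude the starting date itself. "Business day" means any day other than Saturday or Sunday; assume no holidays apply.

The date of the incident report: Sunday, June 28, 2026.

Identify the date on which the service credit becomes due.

The last day of the resolution window: 90 calendar days after June 28, 2026 is September 26, 2026.
The last day of the consultation period: 65 calendar days after September 26, 2026 is November 30, 2026.
Adding 90 calendar days to November 30, 2026 gives February 28, 2027, which is the date on which the service credit becomes due. That falls on a Sunday, so it rolls to the next business day, Monday, March 1, 2027.

March 1, 2027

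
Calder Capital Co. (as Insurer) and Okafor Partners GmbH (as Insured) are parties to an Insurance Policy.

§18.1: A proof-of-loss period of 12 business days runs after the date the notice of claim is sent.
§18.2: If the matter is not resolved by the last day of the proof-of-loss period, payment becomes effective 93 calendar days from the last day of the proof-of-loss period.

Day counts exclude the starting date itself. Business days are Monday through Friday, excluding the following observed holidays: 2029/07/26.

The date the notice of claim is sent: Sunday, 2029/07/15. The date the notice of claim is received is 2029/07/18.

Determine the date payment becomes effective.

From Sunday, 2029/07/15, 12 business days (Jul 16, Jul 17, Jul 18, Jul 19, …, Jul 30, Jul 31, Aug 1, skipping weekends and the listed holiday on Jul 26) brings us to Wednesday, 2029/08/01, which is the last day of the proof-of-loss period.
Adding 93 calendar days to 2029/08/01 gives 2029/11/02, which is the date payment becomes effective.

2029/11/02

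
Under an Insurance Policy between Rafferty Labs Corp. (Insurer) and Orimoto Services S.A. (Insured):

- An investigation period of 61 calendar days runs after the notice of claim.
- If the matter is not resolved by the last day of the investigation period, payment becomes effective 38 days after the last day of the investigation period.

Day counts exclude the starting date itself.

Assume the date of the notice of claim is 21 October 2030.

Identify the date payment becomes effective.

28 January 2031

Adding 61 calendar days to 21 October 2030 gives 21 December 2030, which is the last day of the investigation period.
The date payment becomes effective: 38 calendar days after 21 December 2030 is 28 January 2031.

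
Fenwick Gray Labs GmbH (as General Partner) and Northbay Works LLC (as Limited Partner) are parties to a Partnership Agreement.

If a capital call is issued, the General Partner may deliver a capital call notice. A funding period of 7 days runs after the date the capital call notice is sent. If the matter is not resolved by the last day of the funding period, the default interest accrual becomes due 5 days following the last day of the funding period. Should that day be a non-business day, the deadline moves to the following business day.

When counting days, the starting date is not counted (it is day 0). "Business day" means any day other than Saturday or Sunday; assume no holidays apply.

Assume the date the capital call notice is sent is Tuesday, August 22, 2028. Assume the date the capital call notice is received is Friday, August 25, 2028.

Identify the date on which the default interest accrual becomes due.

September 4, 2028

Adding 7 calendar days to August 22, 2028 gives August 29, 2028, which is the last day of the funding period.
The date on which the default interest accrual becomes due: 5 calendar days after August 29, 2028 is September 3, 2028. That falls on a Sunday, so it rolls to the next business day, Monday, September 4, 2028.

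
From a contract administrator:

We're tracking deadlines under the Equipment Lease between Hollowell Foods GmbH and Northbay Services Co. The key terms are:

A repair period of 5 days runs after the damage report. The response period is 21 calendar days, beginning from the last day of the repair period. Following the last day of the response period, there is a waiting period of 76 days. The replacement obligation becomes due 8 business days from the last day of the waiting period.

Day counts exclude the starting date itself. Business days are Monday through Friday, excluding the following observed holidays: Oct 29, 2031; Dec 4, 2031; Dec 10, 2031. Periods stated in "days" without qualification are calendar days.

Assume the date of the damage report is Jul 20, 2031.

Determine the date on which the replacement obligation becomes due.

Nov 11, 2031

The last day of the repair period: 5 calendar days after Jul 20, 2031 is Jul 25, 2031.
Adding 21 calendar days to Jul 25, 2031 gives Aug 15, 2031, which is the last day of the response period.
Adding 76 calendar days to Aug 15, 2031 gives Oct 30, 2031, which is the last day of the waiting period.
From Thursday, Oct 30, 2031, 8 business days (Oct 31, Nov 3, Nov 4, Nov 5, Nov 6, Nov 7, Nov 10, Nov 11, skipping weekends) brings us to Tuesday, Nov 11, 2031, which is the date on which the replacement obligation becomes due.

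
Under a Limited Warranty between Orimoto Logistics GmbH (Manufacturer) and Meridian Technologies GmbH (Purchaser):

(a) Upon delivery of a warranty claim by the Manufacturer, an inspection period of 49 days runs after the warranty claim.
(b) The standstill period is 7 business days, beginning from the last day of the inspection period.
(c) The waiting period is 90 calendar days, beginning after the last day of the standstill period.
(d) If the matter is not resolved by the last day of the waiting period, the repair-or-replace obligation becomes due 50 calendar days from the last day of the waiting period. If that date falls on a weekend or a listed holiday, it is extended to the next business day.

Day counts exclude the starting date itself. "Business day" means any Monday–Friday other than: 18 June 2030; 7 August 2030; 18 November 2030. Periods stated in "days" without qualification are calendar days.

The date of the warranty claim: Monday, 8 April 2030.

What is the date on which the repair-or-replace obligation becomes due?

The last day of the inspection period: 49 calendar days after 8 April 2030 is 27 May 2030.
The last day of the standstill period: 7 business days after Monday, 27 May 2030, skipping weekends — May 28, May 29, May 30, May 31, Jun 3, Jun 4, Jun 5 — lands on Wednesday, 5 June 2030.
The last day of the waiting period: 90 calendar days after 5 June 2030 is 3 September 2030.
The date on which the repair-or-replace obligation becomes due: 50 calendar days after 3 September 2030 is 23 October 2030. 23 October 2030 is a Wednesday and is not a listed holiday, so no roll-forward applies.

23 October 2030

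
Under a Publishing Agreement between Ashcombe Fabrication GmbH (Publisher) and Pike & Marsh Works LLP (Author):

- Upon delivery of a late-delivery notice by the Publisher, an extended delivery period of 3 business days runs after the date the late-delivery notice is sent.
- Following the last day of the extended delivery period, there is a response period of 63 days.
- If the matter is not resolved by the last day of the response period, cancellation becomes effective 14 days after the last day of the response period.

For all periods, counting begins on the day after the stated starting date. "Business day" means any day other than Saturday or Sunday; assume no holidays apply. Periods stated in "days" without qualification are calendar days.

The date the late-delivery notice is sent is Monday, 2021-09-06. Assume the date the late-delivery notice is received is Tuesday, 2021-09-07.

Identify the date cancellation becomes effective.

2021-11-25

The last day of the extended delivery period: counting 3 business days from Monday, 2021-09-06 (Sep 7, Sep 8, Sep 9, skipping weekends) reaches Thursday, 2021-09-09.
The last day of the response period: 2021-09-09 + 63 days = 2021-11-11.
The date cancellation becomes effective: 2021-11-11 + 14 days = 2021-11-25.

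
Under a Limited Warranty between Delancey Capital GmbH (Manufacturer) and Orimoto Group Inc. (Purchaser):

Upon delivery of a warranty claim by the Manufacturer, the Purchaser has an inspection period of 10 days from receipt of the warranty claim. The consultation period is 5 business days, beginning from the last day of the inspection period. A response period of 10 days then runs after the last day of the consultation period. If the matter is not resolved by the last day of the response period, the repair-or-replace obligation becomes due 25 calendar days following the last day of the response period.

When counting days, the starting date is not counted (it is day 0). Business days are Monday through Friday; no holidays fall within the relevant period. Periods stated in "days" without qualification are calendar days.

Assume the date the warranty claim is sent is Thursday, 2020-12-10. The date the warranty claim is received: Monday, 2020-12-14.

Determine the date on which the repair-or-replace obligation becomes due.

2021-02-04

The last day of the inspection period: 2020-12-14 + 10 days = 2020-12-24.
The last day of the consultation period: 5 business days after Thursday, 2020-12-24, skipping weekends — Dec 25, Dec 28, Dec 29, Dec 30, Dec 31 — lands on Thursday, 2020-12-31.
The last day of the response period: 10 calendar days after 2020-12-31 is 2021-01-10.
Adding 25 calendar days to 2021-01-10 gives 2021-02-04, which is the date on which the repair-or-replace obligation becomes due.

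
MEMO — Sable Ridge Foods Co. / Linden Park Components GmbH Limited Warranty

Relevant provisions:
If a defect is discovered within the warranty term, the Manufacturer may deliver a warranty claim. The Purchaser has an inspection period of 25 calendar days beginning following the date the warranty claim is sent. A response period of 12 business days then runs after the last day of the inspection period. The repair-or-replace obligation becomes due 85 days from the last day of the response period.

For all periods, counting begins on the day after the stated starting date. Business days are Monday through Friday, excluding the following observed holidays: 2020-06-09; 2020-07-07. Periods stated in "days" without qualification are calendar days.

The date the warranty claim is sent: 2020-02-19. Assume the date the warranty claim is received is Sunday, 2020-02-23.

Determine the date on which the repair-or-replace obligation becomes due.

The last day of the inspection period: 2020-02-19 + 25 days = 2020-03-15.
From Sunday, 2020-03-15, 12 business days (Mar 16, Mar 17, Mar 18, Mar 19, …, Mar 27, Mar 30, Mar 31, skipping weekends) brings us to Tuesday, 2020-03-31, which is the last day of the response period.
The date on which the repair-or-replace obligation becomes due: 2020-03-31 + 85 days = 2020-06-24.

2020-06-24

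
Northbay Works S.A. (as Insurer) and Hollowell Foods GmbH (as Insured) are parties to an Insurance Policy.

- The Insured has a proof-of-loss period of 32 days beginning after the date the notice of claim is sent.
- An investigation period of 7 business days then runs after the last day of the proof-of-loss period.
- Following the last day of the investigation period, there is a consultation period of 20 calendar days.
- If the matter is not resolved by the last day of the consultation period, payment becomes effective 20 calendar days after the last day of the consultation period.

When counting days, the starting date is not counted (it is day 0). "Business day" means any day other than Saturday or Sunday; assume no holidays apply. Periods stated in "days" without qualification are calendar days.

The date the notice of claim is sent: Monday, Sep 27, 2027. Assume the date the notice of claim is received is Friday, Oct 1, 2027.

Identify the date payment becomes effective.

Adding 32 calendar days to Sep 27, 2027 gives Oct 29, 2027, which is the last day of the proof-of-loss period.
From Friday, Oct 29, 2027, 7 business days (Nov 1, Nov 2, Nov 3, Nov 4, Nov 5, Nov 8, Nov 9, skipping weekends) brings us to Tuesday, Nov 9, 2027, which is the last day of the investigation period.
Adding 20 calendar days to Nov 9, 2027 gives Nov 29, 2027, which is the last day of the consultation period.
The date payment becomes effective: Nov 29, 2027 + 20 days = Dec 19, 2027.

Dec 19, 2027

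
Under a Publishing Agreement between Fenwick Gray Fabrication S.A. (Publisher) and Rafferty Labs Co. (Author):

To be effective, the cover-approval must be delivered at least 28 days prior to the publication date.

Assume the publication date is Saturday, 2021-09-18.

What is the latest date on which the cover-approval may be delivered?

Counting back 28 calendar days from 2021-09-18 gives 2021-08-21.

2021-08-21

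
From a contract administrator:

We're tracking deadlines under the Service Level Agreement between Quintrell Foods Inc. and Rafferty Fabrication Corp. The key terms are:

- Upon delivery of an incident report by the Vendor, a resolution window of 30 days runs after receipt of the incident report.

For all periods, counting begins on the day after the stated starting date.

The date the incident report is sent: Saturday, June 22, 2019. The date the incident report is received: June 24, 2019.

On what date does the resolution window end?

July 24, 2019

Adding 30 calendar days to June 24, 2019 gives July 24, 2019, which is the last day of the resolution window.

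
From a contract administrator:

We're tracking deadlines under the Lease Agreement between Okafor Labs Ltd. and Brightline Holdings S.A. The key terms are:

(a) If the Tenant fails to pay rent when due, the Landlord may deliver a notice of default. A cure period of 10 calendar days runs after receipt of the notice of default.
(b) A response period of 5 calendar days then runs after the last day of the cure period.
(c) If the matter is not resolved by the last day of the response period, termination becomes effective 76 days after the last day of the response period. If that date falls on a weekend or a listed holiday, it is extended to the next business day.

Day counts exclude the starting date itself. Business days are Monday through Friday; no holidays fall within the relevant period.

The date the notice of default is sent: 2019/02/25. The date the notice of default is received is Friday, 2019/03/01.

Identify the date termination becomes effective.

2019/05/31

The last day of the cure period: 10 calendar days after 2019/03/01 is 2019/03/11.
Adding 5 calendar days to 2019/03/11 gives 2019/03/16, which is the last day of the response period.
The date termination becomes effective: 76 calendar days after 2019/03/16 is 2019/05/31. 2019/05/31 is a Friday, so no roll-forward applies.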